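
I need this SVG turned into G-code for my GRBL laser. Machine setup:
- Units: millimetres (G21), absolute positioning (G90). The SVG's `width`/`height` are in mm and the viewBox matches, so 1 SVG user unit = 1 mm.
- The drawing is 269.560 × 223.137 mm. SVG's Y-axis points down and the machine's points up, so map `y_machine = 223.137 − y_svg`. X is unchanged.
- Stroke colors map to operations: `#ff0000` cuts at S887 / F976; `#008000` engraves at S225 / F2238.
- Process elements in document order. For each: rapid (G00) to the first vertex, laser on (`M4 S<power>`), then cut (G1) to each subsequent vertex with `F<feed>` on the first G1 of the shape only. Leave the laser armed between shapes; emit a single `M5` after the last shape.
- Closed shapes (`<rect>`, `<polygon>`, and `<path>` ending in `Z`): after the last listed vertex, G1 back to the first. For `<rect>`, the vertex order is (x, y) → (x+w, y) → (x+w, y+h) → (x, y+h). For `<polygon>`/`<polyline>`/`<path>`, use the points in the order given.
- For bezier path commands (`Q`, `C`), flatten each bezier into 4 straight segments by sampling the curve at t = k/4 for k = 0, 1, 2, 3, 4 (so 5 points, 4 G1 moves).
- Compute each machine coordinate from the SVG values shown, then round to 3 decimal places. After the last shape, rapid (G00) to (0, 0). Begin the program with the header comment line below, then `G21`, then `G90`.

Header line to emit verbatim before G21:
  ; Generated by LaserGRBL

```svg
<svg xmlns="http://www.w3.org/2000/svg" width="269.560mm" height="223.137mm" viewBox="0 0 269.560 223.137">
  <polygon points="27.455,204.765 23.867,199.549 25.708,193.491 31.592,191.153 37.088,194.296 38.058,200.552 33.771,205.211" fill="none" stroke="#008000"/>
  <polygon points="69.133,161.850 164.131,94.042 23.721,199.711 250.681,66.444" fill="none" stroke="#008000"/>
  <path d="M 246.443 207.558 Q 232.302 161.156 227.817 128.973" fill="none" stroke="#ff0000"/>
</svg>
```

; Generated by LaserGRBL
G21
G90
G00 X27.455 Y18.372
M4 S225
G1 X23.867 Y23.588 F2238
G1 X25.708 Y29.646
G1 X31.592 Y31.984
G1 X37.088 Y28.841
G1 X38.058 Y22.585
G1 X33.771 Y17.926
G1 X27.455 Y18.372
G00 X69.133 Y61.287
M4 S225
G1 X164.131 Y129.095 F2238
G1 X23.721 Y23.426
G1 X250.681 Y156.693
G1 X69.133 Y61.287
G00 X246.443 Y15.579
M4 S887
G1 X239.976 Y37.891 F976
G1 X234.716 Y58.426
G1 X230.663 Y77.184
G1 X227.817 Y94.164
M5
G00 X0.000 Y0.000

viewBox `0 0 269.560 223.137` with mm width/height → 1 unit = 1 mm. Flip: y_m = 223.137 − y_svg.

**Shape 1** — `<polygon>` regular polygon, stroke `#008000` → engrave (S225, F2238). Machine vertices: (27.455,18.372) → (23.867,23.588) → (25.708,29.646) → (31.592,31.984) → (37.088,28.841) → (38.058,22.585) → (33.771,17.926) → (27.455,18.372). Closed: final G1 returns to the first vertex.

**Shape 2** — `<polygon>` closed polygon, stroke `#008000` → engrave (S225, F2238). Machine vertices: (69.133,61.287) → (164.131,129.095) → (23.721,23.426) → (250.681,156.693) → (69.133,61.287). Closed: final G1 returns to the first vertex.

**Shape 3** — `<path>` quadratic bezier, stroke `#ff0000` → cut (S887, F976). Control points (SVG): P0=(246.443,207.558), P1=(232.302,161.156), P2=(227.817,128.973); sampled at t=k/4. Machine vertices: (246.443,15.579) → (239.976,37.891) → (234.716,58.426) → (230.663,77.184) → (227.817,94.164). Open path.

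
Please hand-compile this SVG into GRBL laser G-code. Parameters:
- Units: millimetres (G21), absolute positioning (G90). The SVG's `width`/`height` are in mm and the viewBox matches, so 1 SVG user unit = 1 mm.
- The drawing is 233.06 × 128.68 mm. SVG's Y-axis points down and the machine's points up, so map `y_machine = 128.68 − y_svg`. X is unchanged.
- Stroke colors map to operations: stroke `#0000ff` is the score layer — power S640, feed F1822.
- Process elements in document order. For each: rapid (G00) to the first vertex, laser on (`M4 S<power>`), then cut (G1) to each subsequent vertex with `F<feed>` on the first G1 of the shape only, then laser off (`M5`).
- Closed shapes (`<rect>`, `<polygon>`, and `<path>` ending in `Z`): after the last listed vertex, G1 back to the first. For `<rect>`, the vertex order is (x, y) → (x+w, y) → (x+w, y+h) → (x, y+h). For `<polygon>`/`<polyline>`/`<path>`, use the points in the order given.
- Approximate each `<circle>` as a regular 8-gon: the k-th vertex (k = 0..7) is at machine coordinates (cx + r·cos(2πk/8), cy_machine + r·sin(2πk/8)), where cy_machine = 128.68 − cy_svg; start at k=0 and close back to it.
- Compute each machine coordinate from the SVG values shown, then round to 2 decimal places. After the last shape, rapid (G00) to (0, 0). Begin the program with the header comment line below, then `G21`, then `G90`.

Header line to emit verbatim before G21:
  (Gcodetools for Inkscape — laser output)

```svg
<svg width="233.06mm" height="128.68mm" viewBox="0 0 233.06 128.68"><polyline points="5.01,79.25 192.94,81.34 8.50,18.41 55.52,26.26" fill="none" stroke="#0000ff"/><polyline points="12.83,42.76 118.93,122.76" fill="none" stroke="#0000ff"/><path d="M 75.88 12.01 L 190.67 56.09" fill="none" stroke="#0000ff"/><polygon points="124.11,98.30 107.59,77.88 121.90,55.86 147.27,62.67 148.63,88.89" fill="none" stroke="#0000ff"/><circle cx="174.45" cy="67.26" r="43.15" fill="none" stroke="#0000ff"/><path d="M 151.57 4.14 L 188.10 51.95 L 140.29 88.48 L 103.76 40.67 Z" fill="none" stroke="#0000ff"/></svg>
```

(Gcodetools for Inkscape — laser output)
G21
G90
G00 X5.01 Y49.43
M4 S640
G1 X192.94 Y47.34 F1822
G1 X8.50 Y110.27
G1 X55.52 Y102.42
M5
G00 X12.83 Y85.92
M4 S640
G1 X118.93 Y5.92 F1822
M5
G00 X75.88 Y116.67
M4 S640
G1 X190.67 Y72.59 F1822
M5
G00 X124.11 Y30.38
M4 S640
G1 X107.59 Y50.80 F1822
G1 X121.90 Y72.82
G1 X147.27 Y66.01
G1 X148.63 Y39.79
G1 X124.11 Y30.38
M5
G00 X217.60 Y61.42
M4 S640
G1 X204.96 Y91.93 F1822
G1 X174.45 Y104.57
G1 X143.94 Y91.93
G1 X131.30 Y61.42
G1 X143.94 Y30.91
G1 X174.45 Y18.27
G1 X204.96 Y30.91
G1 X217.60 Y61.42
M5
G00 X151.57 Y124.54
M4 S640
G1 X188.10 Y76.73 F1822
G1 X140.29 Y40.20
G1 X103.76 Y88.01
G1 X151.57 Y124.54
M5
G00 X0.00 Y0.00

Since the viewBox matches the mm dimensions, user units are millimetres directly. The only transform is the Y-flip y_m = 128.68 − y_svg.

Shape 1 is a open polyline drawn with `<polyline>`. Its stroke #0000ff means score at S640, F1822. After flipping Y the toolpath is (5.01,49.43) → (192.94,47.34) → (8.50,110.27) → (55.52,102.42).

Shape 2 is a line segment drawn with `<polyline>`. Its stroke #0000ff means score at S640, F1822. After flipping Y the toolpath is (12.83,85.92) → (118.93,5.92).

Shape 3 is a line segment drawn with `<path>`. Its stroke #0000ff means score at S640, F1822. After flipping Y the toolpath is (75.88,116.67) → (190.67,72.59).

Shape 4 is a regular polygon drawn with `<polygon>`. Its stroke #0000ff means score at S640, F1822. After flipping Y the toolpath is (124.11,30.38) → (107.59,50.80) → (121.90,72.82) → (147.27,66.01) → (148.63,39.79) → (124.11,30.38), returning to the start.

Shape 5 is a circle drawn with `<circle>`. Its stroke #0000ff means score at S640, F1822. After flipping Y the toolpath is (217.60,61.42) → (204.96,91.93) → (174.45,104.57) → (143.94,91.93) → (131.30,61.42) → (143.94,30.91) → (174.45,18.27) → (204.96,30.91) → (217.60,61.42), returning to the start.

Shape 6 is a regular polygon drawn with `<path>`. Its stroke #0000ff means score at S640, F1822. After flipping Y the toolpath is (151.57,124.54) → (188.10,76.73) → (140.29,40.20) → (103.76,88.01) → (151.57,124.54), returning to the start.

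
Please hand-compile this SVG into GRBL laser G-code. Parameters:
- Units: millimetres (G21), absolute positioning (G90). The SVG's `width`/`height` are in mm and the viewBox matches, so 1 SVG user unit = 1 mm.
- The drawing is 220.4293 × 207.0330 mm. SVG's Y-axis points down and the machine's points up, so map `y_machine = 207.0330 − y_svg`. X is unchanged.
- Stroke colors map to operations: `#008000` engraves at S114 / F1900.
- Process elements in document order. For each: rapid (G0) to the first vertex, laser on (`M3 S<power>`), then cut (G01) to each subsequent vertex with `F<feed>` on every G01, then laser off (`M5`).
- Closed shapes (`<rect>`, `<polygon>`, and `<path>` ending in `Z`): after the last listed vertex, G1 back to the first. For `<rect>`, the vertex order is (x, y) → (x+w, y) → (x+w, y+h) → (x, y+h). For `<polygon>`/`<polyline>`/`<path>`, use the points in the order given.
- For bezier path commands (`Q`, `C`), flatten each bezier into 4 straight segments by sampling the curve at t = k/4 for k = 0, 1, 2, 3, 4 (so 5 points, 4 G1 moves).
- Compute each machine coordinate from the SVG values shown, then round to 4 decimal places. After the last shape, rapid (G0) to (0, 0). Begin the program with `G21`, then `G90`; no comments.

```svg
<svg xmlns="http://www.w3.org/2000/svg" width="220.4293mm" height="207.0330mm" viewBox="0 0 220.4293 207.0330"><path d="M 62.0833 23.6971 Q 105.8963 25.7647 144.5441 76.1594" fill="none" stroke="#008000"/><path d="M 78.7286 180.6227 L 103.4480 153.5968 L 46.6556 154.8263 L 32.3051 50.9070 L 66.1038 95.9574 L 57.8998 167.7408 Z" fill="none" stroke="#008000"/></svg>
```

G21
G90
G0 X62.0833 Y183.3359
M3 S114
G01 X83.6670 Y179.2817 F1900
G01 X104.6050 Y169.1865 F1900
G01 X124.8974 Y153.0505 F1900
G01 X144.5441 Y130.8736 F1900
M5
G0 X78.7286 Y26.4103
M3 S114
G01 X103.4480 Y53.4362 F1900
G01 X46.6556 Y52.2067 F1900
G01 X32.3051 Y156.1260 F1900
G01 X66.1038 Y111.0756 F1900
G01 X57.8998 Y39.2922 F1900
G01 X78.7286 Y26.4103 F1900
M5
G0 X0.0000 Y0.0000

viewBox `0 0 220.4293 207.0330` with mm width/height → 1 unit = 1 mm. Flip: y_m = 207.0330 − y_svg.

**Shape 1** — `<path>` quadratic bezier, stroke `#008000` → engrave (S114, F1900). Control points (SVG): P0=(62.0833,23.6971), P1=(105.8963,25.7647), P2=(144.5441,76.1594); sampled at t=k/4. Machine vertices: (62.0833,183.3359) → (83.6670,179.2817) → (104.6050,169.1865) → (124.8974,153.0505) → (144.5441,130.8736). Open path.

**Shape 2** — `<path>` closed polygon, stroke `#008000` → engrave (S114, F1900). Machine vertices: (78.7286,26.4103) → (103.4480,53.4362) → (46.6556,52.2067) → (32.3051,156.1260) → (66.1038,111.0756) → (57.8998,39.2922) → (78.7286,26.4103). Closed: final G1 returns to the first vertex.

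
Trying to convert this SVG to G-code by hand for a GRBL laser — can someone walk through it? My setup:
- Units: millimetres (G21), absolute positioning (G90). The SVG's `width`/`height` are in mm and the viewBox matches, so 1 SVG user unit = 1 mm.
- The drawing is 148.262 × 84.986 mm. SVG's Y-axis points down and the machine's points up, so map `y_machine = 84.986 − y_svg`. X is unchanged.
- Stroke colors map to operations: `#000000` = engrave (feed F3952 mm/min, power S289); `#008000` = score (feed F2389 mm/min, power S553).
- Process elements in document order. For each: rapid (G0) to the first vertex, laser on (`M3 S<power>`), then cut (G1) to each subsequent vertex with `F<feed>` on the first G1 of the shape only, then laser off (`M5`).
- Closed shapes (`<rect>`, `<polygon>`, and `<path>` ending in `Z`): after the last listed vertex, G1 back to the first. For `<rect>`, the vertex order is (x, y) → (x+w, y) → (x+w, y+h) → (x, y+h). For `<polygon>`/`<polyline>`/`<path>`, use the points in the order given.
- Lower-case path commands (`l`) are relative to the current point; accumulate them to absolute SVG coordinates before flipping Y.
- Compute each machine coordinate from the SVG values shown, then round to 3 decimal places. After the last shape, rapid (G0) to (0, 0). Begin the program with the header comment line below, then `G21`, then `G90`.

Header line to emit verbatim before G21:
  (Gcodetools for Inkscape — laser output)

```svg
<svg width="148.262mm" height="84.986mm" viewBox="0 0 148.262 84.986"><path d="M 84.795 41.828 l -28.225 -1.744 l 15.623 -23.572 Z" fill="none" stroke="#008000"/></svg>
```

(Gcodetools for Inkscape — laser output)
G21
G90
G0 X84.795 Y43.158
M3 S553
G1 X56.570 Y44.902 F2389
G1 X72.193 Y68.474
G1 X84.795 Y43.158
M5
G0 X0.000 Y0.000

Since the viewBox matches the mm dimensions, user units are millimetres directly. The only transform is the Y-flip y_m = 84.986 − y_svg.

Shape 1 is a regular polygon drawn with `<path>`. Its stroke #008000 means score at S553, F2389. After flipping Y the toolpath is (84.795,43.158) → (56.570,44.902) → (72.193,68.474) → (84.795,43.158), returning to the start.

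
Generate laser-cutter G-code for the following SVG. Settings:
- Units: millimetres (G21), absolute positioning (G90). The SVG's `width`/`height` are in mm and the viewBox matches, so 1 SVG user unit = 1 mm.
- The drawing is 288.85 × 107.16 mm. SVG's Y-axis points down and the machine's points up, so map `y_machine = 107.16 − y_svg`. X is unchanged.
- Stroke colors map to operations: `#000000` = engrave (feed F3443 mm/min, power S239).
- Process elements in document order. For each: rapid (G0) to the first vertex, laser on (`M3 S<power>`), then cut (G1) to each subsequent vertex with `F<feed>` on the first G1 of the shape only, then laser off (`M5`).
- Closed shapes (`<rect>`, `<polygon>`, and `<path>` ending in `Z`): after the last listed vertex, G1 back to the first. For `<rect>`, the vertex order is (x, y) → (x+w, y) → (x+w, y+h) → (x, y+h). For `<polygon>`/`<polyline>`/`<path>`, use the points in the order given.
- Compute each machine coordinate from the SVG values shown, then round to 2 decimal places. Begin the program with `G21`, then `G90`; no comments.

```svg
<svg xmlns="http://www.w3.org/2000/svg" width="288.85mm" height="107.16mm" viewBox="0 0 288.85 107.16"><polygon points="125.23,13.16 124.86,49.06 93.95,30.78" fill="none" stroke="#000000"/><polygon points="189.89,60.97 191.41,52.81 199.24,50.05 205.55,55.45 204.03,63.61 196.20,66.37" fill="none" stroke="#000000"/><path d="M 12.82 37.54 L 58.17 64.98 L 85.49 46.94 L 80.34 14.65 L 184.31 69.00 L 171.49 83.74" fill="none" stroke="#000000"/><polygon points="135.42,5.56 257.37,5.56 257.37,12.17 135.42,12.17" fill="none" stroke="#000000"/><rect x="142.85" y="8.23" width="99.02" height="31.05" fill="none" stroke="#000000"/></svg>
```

G21
G90
G0 X125.23 Y94.00
M3 S239
G1 X124.86 Y58.10 F3443
G1 X93.95 Y76.38
G1 X125.23 Y94.00
M5
G0 X189.89 Y46.19
M3 S239
G1 X191.41 Y54.35 F3443
G1 X199.24 Y57.11
G1 X205.55 Y51.71
G1 X204.03 Y43.55
G1 X196.20 Y40.79
G1 X189.89 Y46.19
M5
G0 X12.82 Y69.62
M3 S239
G1 X58.17 Y42.18 F3443
G1 X85.49 Y60.22
G1 X80.34 Y92.51
G1 X184.31 Y38.16
G1 X171.49 Y23.42
M5
G0 X135.42 Y101.60
M3 S239
G1 X257.37 Y101.60 F3443
G1 X257.37 Y94.99
G1 X135.42 Y94.99
G1 X135.42 Y101.60
M5
G0 X142.85 Y98.93
M3 S239
G1 X241.87 Y98.93 F3443
G1 X241.87 Y67.88
G1 X142.85 Y67.88
G1 X142.85 Y98.93
M5

1 u = 1 mm; y_m = 107.16 − y.

[1] `<polygon>` regular polygon, #000000→engrave S239 F3443: (125.23,94.00) → (124.86,58.10) → (93.95,76.38) → (125.23,94.00) (closed)

[2] `<polygon>` regular polygon, #000000→engrave S239 F3443: (189.89,46.19) → (191.41,54.35) → (199.24,57.11) → (205.55,51.71) → (204.03,43.55) → (196.20,40.79) → (189.89,46.19) (closed)

[3] `<path>` open polyline, #000000→engrave S239 F3443: (12.82,69.62) → (58.17,42.18) → (85.49,60.22) → (80.34,92.51) → (184.31,38.16) → (171.49,23.42)

[4] `<polygon>` rectangle, #000000→engrave S239 F3443: (135.42,101.60) → (257.37,101.60) → (257.37,94.99) → (135.42,94.99) → (135.42,101.60) (closed)

[5] `<rect>` rectangle, #000000→engrave S239 F3443: (142.85,98.93) → (241.87,98.93) → (241.87,67.88) → (142.85,67.88) → (142.85,98.93) (closed)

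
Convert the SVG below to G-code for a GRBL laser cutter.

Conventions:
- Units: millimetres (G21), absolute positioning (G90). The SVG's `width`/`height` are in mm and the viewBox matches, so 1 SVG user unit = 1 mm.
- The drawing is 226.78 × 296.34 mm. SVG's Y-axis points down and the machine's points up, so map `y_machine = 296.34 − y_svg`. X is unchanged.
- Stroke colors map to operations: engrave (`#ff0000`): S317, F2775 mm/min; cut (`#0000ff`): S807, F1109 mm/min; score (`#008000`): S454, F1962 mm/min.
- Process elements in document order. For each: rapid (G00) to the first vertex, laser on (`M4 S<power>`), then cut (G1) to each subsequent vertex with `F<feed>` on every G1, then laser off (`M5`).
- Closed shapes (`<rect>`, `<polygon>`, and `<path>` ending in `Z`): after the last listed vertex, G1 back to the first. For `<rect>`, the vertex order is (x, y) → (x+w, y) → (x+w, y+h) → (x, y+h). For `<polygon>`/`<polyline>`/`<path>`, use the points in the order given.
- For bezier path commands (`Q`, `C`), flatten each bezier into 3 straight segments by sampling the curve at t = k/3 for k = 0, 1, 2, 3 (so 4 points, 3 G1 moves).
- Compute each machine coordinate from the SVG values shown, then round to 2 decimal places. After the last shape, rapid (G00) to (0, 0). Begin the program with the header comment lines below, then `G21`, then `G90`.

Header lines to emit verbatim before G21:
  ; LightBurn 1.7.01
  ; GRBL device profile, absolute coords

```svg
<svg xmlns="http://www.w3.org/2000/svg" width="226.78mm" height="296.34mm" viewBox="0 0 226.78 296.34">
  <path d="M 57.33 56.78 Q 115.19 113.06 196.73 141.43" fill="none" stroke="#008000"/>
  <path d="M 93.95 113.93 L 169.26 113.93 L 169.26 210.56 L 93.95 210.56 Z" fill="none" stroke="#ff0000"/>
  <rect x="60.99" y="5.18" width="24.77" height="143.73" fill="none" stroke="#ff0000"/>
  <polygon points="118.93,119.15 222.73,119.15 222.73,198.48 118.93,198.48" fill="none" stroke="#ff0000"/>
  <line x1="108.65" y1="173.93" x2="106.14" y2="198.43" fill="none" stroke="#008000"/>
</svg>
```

; LightBurn 1.7.01
; GRBL device profile, absolute coords
G21
G90
G00 X57.33 Y239.56
M4 S454
G1 X98.53 Y205.14 F1962
G1 X145.00 Y176.92 F1962
G1 X196.73 Y154.91 F1962
M5
G00 X93.95 Y182.41
M4 S317
G1 X169.26 Y182.41 F2775
G1 X169.26 Y85.78 F2775
G1 X93.95 Y85.78 F2775
G1 X93.95 Y182.41 F2775
M5
G00 X60.99 Y291.16
M4 S317
G1 X85.76 Y291.16 F2775
G1 X85.76 Y147.43 F2775
G1 X60.99 Y147.43 F2775
G1 X60.99 Y291.16 F2775
M5
G00 X118.93 Y177.19
M4 S317
G1 X222.73 Y177.19 F2775
G1 X222.73 Y97.86 F2775
G1 X118.93 Y97.86 F2775
G1 X118.93 Y177.19 F2775
M5
G00 X108.65 Y122.41
M4 S454
G1 X106.14 Y97.91 F1962
M5
G00 X0.00 Y0.00

viewBox `0 0 226.78 296.34` with mm width/height → 1 unit = 1 mm. Flip: y_m = 296.34 − y_svg.

**Shape 1** — `<path>` quadratic bezier, stroke `#008000` → score (S454, F1962). Control points (SVG): P0=(57.33,56.78), P1=(115.19,113.06), P2=(196.73,141.43); sampled at t=k/3. Machine vertices: (57.33,239.56) → (98.53,205.14) → (145.00,176.92) → (196.73,154.91). Open path.

**Shape 2** — `<path>` rectangle, stroke `#ff0000` → engrave (S317, F2775). Machine vertices: (93.95,182.41) → (169.26,182.41) → (169.26,85.78) → (93.95,85.78) → (93.95,182.41). Closed: final G1 returns to the first vertex.

**Shape 3** — `<rect>` rectangle, stroke `#ff0000` → engrave (S317, F2775). Machine vertices: (60.99,291.16) → (85.76,291.16) → (85.76,147.43) → (60.99,147.43) → (60.99,291.16). Closed: final G1 returns to the first vertex.

**Shape 4** — `<polygon>` rectangle, stroke `#ff0000` → engrave (S317, F2775). Machine vertices: (118.93,177.19) → (222.73,177.19) → (222.73,97.86) → (118.93,97.86) → (118.93,177.19). Closed: final G1 returns to the first vertex.

**Shape 5** — `<line>` line segment, stroke `#008000` → score (S454, F1962). Machine vertices: (108.65,122.41) → (106.14,97.91). Open path.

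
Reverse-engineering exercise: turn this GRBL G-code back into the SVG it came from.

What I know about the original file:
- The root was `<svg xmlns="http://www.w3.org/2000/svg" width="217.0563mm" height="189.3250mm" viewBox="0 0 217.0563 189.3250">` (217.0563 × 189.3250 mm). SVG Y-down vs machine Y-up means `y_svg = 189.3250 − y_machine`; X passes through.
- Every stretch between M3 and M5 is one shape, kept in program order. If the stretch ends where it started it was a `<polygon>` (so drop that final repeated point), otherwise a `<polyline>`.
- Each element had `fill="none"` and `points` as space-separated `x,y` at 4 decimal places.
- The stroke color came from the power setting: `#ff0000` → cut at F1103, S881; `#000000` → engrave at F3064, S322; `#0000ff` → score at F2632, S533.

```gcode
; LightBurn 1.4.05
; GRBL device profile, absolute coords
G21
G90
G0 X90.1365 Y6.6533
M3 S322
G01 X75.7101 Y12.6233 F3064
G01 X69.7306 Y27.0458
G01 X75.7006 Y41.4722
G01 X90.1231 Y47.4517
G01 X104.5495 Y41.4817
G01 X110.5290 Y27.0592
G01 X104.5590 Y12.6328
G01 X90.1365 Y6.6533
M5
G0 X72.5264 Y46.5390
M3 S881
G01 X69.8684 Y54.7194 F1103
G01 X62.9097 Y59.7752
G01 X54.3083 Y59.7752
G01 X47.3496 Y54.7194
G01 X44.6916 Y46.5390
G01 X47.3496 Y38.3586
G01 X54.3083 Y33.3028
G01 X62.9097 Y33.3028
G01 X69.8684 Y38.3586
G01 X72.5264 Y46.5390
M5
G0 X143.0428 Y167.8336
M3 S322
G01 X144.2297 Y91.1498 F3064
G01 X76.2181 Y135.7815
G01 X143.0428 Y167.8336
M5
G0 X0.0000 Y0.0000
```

y_svg = 189.3250 − y_m.

[1] S322→`#000000` (engrave); closed run; points: 90.1365,182.6717 75.7101,176.7017 69.7306,162.2792 75.7006,147.8528 90.1231,141.8733 104.5495,147.8433 110.5290,162.2658 104.5590,176.6922

[2] S881→`#ff0000` (cut); closed run; points: 72.5264,142.7860 69.8684,134.6056 62.9097,129.5498 54.3083,129.5498 47.3496,134.6056 44.6916,142.7860 47.3496,150.9664 54.3083,156.0222 62.9097,156.0222 69.8684,150.9664

[3] S322→`#000000` (engrave); closed run; points: 143.0428,21.4914 144.2297,98.1752 76.2181,53.5435

<svg xmlns="http://www.w3.org/2000/svg" width="217.0563mm" height="189.3250mm" viewBox="0 0 217.0563 189.3250">
  <polygon points="90.1365,182.6717 75.7101,176.7017 69.7306,162.2792 75.7006,147.8528 90.1231,141.8733 104.5495,147.8433 110.5290,162.2658 104.5590,176.6922" fill="none" stroke="#000000"/>
  <polygon points="72.5264,142.7860 69.8684,134.6056 62.9097,129.5498 54.3083,129.5498 47.3496,134.6056 44.6916,142.7860 47.3496,150.9664 54.3083,156.0222 62.9097,156.0222 69.8684,150.9664" fill="none" stroke="#ff0000"/>
  <polygon points="143.0428,21.4914 144.2297,98.1752 76.2181,53.5435" fill="none" stroke="#000000"/>
</svg>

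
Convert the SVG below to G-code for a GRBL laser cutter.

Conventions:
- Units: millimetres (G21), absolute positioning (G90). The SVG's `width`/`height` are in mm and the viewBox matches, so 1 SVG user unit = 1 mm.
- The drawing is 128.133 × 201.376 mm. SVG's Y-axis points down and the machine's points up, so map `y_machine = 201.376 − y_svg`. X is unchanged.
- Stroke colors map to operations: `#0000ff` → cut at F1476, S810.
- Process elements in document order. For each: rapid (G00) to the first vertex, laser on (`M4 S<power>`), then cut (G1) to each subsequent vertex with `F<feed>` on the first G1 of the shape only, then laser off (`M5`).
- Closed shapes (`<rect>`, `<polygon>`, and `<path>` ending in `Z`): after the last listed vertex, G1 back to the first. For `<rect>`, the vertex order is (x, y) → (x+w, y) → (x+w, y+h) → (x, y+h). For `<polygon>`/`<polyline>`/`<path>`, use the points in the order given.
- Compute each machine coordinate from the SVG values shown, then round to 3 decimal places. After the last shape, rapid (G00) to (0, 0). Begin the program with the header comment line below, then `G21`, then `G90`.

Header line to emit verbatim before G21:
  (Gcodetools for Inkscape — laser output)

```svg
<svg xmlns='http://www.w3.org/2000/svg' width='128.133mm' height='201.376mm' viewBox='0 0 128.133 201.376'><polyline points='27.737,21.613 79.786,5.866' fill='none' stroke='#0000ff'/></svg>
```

(Gcodetools for Inkscape — laser output)
G21
G90
G00 X27.737 Y179.763
M4 S810
G1 X79.786 Y195.510 F1476
M5
G00 X0.000 Y0.000

1 u = 1 mm; y_m = 201.376 − y.

[1] `<polyline>` line segment, #0000ff→cut S810 F1476: (27.737,179.763) → (79.786,195.510)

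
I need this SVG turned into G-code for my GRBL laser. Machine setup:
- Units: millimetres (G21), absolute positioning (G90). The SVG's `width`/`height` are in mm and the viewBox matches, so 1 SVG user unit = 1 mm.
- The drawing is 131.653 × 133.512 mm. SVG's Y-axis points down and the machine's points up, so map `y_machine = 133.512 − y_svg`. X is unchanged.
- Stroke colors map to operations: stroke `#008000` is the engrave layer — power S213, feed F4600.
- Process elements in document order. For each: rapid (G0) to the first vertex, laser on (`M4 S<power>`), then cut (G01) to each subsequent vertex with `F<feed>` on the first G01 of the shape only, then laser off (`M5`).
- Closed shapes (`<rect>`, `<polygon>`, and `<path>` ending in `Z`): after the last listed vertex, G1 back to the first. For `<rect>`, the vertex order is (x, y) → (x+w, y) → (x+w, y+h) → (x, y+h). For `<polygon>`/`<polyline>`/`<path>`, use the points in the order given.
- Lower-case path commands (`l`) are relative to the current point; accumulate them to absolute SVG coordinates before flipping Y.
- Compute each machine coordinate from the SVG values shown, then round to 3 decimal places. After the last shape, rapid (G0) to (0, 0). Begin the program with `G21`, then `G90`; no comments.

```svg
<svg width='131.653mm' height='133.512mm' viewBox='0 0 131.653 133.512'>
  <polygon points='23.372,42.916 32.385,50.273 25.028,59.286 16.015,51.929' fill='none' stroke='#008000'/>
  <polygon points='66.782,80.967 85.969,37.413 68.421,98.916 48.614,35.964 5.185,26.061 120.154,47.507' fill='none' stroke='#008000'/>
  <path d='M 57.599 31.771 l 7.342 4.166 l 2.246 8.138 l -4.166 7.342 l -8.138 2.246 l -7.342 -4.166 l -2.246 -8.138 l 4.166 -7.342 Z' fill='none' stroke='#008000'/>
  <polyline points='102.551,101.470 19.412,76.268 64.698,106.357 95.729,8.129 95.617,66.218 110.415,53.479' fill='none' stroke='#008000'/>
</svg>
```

viewBox `0 0 131.653 133.512` with mm width/height → 1 unit = 1 mm. Flip: y_m = 133.512 − y_svg.

**Shape 1** — `<polygon>` regular polygon, stroke `#008000` → engrave (S213, F4600). Machine vertices: (23.372,90.596) → (32.385,83.239) → (25.028,74.226) → (16.015,81.583) → (23.372,90.596). Closed: final G1 returns to the first vertex.

**Shape 2** — `<polygon>` closed polygon, stroke `#008000` → engrave (S213, F4600). Machine vertices: (66.782,52.545) → (85.969,96.099) → (68.421,34.596) → (48.614,97.548) → (5.185,107.451) → (120.154,86.005) → (66.782,52.545). Closed: final G1 returns to the first vertex.

**Shape 3** — `<path>` regular polygon, stroke `#008000` → engrave (S213, F4600). Machine vertices: (57.599,101.741) → (64.941,97.575) → (67.187,89.437) → (63.021,82.095) → (54.883,79.849) → (47.541,84.015) → (45.295,92.153) → (49.461,99.495) → (57.599,101.741). Closed: final G1 returns to the first vertex.

**Shape 4** — `<polyline>` open polyline, stroke `#008000` → engrave (S213, F4600). Machine vertices: (102.551,32.042) → (19.412,57.244) → (64.698,27.155) → (95.729,125.383) → (95.617,67.294) → (110.415,80.033). Open path.

G21
G90
G0 X23.372 Y90.596
M4 S213
G01 X32.385 Y83.239 F4600
G01 X25.028 Y74.226
G01 X16.015 Y81.583
G01 X23.372 Y90.596
M5
G0 X66.782 Y52.545
M4 S213
G01 X85.969 Y96.099 F4600
G01 X68.421 Y34.596
G01 X48.614 Y97.548
G01 X5.185 Y107.451
G01 X120.154 Y86.005
G01 X66.782 Y52.545
M5
G0 X57.599 Y101.741
M4 S213
G01 X64.941 Y97.575 F4600
G01 X67.187 Y89.437
G01 X63.021 Y82.095
G01 X54.883 Y79.849
G01 X47.541 Y84.015
G01 X45.295 Y92.153
G01 X49.461 Y99.495
G01 X57.599 Y101.741
M5
G0 X102.551 Y32.042
M4 S213
G01 X19.412 Y57.244 F4600
G01 X64.698 Y27.155
G01 X95.729 Y125.383
G01 X95.617 Y67.294
G01 X110.415 Y80.033
M5
G0 X0.000 Y0.000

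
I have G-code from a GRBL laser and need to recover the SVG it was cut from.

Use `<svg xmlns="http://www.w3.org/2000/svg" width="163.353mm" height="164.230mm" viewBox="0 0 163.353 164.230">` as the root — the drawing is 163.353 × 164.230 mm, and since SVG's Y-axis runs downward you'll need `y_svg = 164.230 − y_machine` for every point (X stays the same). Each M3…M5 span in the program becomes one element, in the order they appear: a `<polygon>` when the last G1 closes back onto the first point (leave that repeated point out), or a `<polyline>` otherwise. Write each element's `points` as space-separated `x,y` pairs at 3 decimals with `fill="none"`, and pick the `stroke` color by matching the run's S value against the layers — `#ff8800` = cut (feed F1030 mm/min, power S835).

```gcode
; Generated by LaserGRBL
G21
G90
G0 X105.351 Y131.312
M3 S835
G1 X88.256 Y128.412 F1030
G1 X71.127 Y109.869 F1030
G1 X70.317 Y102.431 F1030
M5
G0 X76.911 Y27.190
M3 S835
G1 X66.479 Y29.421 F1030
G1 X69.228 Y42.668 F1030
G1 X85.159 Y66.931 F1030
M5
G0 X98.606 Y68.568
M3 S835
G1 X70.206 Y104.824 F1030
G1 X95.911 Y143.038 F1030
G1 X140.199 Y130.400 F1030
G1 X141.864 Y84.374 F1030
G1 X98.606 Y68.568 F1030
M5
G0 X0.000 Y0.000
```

<svg xmlns="http://www.w3.org/2000/svg" width="163.353mm" height="164.230mm" viewBox="0 0 163.353 164.230">
  <polyline points="105.351,32.918 88.256,35.818 71.127,54.361 70.317,61.799" fill="none" stroke="#ff8800"/>
  <polyline points="76.911,137.040 66.479,134.809 69.228,121.562 85.159,97.299" fill="none" stroke="#ff8800"/>
  <polygon points="98.606,95.662 70.206,59.406 95.911,21.192 140.199,33.830 141.864,79.856" fill="none" stroke="#ff8800"/>
</svg>

Machine Y-up, SVG Y-down with viewBox height 164.230, so y_svg = 164.230 − y_machine; X carries over. Every run uses S835, so all elements get stroke `#ff8800` (cut).

Run 1: The run is open, so emit a `<polyline>` with points (Y-flipped): 105.351,32.918 88.256,35.818 71.127,54.361 70.317,61.799.

Run 2: The run is open, so emit a `<polyline>` with points (Y-flipped): 76.911,137.040 66.479,134.809 69.228,121.562 85.159,97.299.

Run 3: The run returns to its start, so emit a `<polygon>` with points (Y-flipped): 98.606,95.662 70.206,59.406 95.911,21.192 140.199,33.830 141.864,79.856.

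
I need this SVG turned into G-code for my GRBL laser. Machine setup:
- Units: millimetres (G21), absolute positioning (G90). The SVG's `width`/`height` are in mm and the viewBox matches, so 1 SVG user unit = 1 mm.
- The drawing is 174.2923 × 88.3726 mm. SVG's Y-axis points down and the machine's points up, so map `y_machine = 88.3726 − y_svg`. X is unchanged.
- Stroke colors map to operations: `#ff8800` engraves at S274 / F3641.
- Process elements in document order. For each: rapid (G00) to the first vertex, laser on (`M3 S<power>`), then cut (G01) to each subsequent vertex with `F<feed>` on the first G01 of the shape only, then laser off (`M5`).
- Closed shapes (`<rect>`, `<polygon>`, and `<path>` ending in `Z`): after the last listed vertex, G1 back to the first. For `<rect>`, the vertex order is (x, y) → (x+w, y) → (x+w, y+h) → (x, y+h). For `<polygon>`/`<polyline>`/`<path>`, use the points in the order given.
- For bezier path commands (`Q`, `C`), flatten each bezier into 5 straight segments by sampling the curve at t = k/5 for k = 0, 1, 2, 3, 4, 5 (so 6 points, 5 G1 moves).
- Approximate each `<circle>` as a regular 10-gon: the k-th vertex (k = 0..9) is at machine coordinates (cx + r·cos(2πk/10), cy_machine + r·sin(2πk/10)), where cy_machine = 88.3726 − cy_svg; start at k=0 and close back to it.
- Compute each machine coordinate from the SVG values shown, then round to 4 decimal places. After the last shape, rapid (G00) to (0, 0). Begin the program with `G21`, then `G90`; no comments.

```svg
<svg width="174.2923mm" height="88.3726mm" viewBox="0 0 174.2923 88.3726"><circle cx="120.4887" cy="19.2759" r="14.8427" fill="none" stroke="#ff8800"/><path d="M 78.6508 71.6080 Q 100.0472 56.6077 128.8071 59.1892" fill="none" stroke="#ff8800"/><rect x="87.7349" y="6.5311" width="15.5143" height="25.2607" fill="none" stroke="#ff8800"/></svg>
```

1 u = 1 mm; y_m = 88.3726 − y.

[1] `<circle>` circle, #ff8800→engrave S274 F3641: (135.3314,69.0967) → (132.4967,77.8210) → (125.0753,83.2129) → (115.9021,83.2129) → (108.4807,77.8210) → (105.6460,69.0967) → (108.4807,60.3724) → (115.9021,54.9805) → (125.0753,54.9805) → (132.4967,60.3724) → (135.3314,69.0967) (closed)

[2] `<path>` quadratic bezier, #ff8800→engrave S274 F3641: (78.6508,16.7646) → (87.5039,22.0614) → (96.9461,25.9518) → (106.9773,28.4355) → (117.5977,29.5127) → (128.8071,29.1834)

[3] `<rect>` rectangle, #ff8800→engrave S274 F3641: (87.7349,81.8415) → (103.2492,81.8415) → (103.2492,56.5808) → (87.7349,56.5808) → (87.7349,81.8415) (closed)

G21
G90
G00 X135.3314 Y69.0967
M3 S274
G01 X132.4967 Y77.8210 F3641
G01 X125.0753 Y83.2129
G01 X115.9021 Y83.2129
G01 X108.4807 Y77.8210
G01 X105.6460 Y69.0967
G01 X108.4807 Y60.3724
G01 X115.9021 Y54.9805
G01 X125.0753 Y54.9805
G01 X132.4967 Y60.3724
G01 X135.3314 Y69.0967
M5
G00 X78.6508 Y16.7646
M3 S274
G01 X87.5039 Y22.0614 F3641
G01 X96.9461 Y25.9518
G01 X106.9773 Y28.4355
G01 X117.5977 Y29.5127
G01 X128.8071 Y29.1834
M5
G00 X87.7349 Y81.8415
M3 S274
G01 X103.2492 Y81.8415 F3641
G01 X103.2492 Y56.5808
G01 X87.7349 Y56.5808
G01 X87.7349 Y81.8415
M5
G00 X0.0000 Y0.0000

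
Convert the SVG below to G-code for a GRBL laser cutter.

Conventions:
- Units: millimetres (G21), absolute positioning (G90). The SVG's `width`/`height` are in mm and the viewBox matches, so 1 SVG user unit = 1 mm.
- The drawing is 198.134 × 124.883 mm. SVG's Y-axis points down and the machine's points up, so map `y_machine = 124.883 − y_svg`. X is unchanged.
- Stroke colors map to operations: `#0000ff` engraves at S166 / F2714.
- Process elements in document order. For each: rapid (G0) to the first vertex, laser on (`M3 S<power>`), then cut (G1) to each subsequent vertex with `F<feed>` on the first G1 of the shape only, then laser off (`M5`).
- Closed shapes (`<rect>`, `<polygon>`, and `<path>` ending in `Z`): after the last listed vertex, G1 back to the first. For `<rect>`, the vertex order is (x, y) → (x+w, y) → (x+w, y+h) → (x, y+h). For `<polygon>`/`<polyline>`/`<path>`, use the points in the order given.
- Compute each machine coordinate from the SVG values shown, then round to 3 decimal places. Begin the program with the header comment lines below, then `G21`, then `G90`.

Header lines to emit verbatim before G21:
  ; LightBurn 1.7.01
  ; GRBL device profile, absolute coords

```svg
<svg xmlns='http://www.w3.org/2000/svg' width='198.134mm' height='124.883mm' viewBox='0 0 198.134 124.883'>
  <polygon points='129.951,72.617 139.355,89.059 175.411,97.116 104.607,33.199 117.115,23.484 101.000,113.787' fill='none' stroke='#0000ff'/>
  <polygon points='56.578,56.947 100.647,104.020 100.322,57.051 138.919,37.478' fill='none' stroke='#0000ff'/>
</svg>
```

Since the viewBox matches the mm dimensions, user units are millimetres directly. The only transform is the Y-flip y_m = 124.883 − y_svg.

Shape 1 is a closed polygon drawn with `<polygon>`. Its stroke #0000ff means engrave at S166, F2714. After flipping Y the toolpath is (129.951,52.266) → (139.355,35.824) → (175.411,27.767) → (104.607,91.684) → (117.115,101.399) → (101.000,11.096) → (129.951,52.266), returning to the start.

Shape 2 is a closed polygon drawn with `<polygon>`. Its stroke #0000ff means engrave at S166, F2714. After flipping Y the toolpath is (56.578,67.936) → (100.647,20.863) → (100.322,67.832) → (138.919,87.405) → (56.578,67.936), returning to the start.

; LightBurn 1.7.01
; GRBL device profile, absolute coords
G21
G90
G0 X129.951 Y52.266
M3 S166
G1 X139.355 Y35.824 F2714
G1 X175.411 Y27.767
G1 X104.607 Y91.684
G1 X117.115 Y101.399
G1 X101.000 Y11.096
G1 X129.951 Y52.266
M5
G0 X56.578 Y67.936
M3 S166
G1 X100.647 Y20.863 F2714
G1 X100.322 Y67.832
G1 X138.919 Y87.405
G1 X56.578 Y67.936
M5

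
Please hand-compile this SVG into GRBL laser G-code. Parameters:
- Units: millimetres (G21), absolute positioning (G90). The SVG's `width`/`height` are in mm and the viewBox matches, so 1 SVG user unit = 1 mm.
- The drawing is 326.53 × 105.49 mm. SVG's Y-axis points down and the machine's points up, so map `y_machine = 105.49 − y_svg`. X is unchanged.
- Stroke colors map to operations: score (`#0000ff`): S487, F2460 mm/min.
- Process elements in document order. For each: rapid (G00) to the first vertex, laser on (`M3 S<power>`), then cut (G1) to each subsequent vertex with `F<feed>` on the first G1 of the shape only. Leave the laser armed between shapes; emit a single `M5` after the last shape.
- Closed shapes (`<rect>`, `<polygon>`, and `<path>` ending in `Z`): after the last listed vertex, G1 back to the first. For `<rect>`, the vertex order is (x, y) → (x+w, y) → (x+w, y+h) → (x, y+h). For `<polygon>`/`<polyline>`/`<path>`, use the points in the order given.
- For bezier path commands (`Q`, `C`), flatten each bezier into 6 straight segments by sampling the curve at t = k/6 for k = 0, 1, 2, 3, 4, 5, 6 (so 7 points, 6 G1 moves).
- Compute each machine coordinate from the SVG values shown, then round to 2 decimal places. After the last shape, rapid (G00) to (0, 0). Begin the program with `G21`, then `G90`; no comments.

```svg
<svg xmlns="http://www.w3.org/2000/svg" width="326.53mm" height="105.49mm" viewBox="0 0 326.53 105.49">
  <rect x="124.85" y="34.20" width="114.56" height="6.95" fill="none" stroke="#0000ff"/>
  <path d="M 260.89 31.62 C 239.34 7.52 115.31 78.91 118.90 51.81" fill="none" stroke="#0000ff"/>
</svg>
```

G21
G90
G00 X124.85 Y71.29
M3 S487
G1 X239.41 Y71.29 F2460
G1 X239.41 Y64.34
G1 X124.85 Y64.34
G1 X124.85 Y71.29
G00 X260.89 Y73.87
M3 S487
G1 X242.64 Y78.86 F2460
G1 X213.70 Y73.32
G1 X180.47 Y62.65
G1 X149.33 Y52.23
G1 X126.67 Y47.44
G1 X118.90 Y53.68
M5
G00 X0.00 Y0.00

1 u = 1 mm; y_m = 105.49 − y.

[1] `<rect>` rectangle, #0000ff→score S487 F2460: (124.85,71.29) → (239.41,71.29) → (239.41,64.34) → (124.85,64.34) → (124.85,71.29) (closed)

[2] `<path>` cubic bezier, #0000ff→score S487 F2460: (260.89,73.87) → (242.64,78.86) → (213.70,73.32) → (180.47,62.65) → (149.33,52.23) → (126.67,47.44) → (118.90,53.68)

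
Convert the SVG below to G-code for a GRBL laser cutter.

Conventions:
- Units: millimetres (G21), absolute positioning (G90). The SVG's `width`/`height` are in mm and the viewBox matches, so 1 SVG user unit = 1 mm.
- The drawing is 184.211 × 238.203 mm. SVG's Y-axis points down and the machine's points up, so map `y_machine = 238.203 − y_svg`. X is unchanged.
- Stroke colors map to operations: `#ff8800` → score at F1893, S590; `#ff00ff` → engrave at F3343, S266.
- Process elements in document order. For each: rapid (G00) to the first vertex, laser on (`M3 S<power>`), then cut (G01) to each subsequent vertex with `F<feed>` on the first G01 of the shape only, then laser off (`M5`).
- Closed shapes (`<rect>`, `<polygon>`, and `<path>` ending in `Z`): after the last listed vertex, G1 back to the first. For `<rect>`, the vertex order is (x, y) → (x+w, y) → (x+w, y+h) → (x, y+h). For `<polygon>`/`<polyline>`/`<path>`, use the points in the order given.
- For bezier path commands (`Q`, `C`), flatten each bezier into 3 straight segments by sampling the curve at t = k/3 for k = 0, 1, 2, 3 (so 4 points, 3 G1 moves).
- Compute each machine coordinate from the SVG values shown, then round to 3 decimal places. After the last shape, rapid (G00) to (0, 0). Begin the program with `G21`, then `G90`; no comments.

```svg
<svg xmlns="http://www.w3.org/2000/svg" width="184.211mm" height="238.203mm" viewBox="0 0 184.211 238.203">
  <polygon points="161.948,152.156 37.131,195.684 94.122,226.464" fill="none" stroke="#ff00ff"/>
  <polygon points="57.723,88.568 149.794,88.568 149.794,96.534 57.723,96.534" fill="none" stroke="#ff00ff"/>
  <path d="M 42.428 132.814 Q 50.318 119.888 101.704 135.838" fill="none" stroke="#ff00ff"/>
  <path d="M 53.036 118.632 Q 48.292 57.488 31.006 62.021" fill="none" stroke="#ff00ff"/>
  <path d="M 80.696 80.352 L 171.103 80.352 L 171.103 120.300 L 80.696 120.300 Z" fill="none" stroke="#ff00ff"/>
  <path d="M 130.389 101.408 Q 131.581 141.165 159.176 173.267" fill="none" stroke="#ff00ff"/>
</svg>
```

viewBox `0 0 184.211 238.203` with mm width/height → 1 unit = 1 mm. Flip: y_m = 238.203 − y_svg.

**Shape 1** — `<polygon>` closed polygon, stroke `#ff00ff` → engrave (S266, F3343). Machine vertices: (161.948,86.047) → (37.131,42.519) → (94.122,11.739) → (161.948,86.047). Closed: final G1 returns to the first vertex.

**Shape 2** — `<polygon>` rectangle, stroke `#ff00ff` → engrave (S266, F3343). Machine vertices: (57.723,149.635) → (149.794,149.635) → (149.794,141.669) → (57.723,141.669) → (57.723,149.635). Closed: final G1 returns to the first vertex.

**Shape 3** — `<path>` quadratic bezier, stroke `#ff00ff` → engrave (S266, F3343). Control points (SVG): P0=(42.428,132.814), P1=(50.318,119.888), P2=(101.704,135.838); sampled at t=k/3. Machine vertices: (42.428,105.389) → (52.521,110.798) → (72.280,109.790) → (101.704,102.365). Open path.

**Shape 4** — `<path>` quadratic bezier, stroke `#ff00ff` → engrave (S266, F3343). Control points (SVG): P0=(53.036,118.632), P1=(48.292,57.488), P2=(31.006,62.021); sampled at t=k/3. Machine vertices: (53.036,119.571) → (48.480,153.036) → (41.136,171.907) → (31.006,176.182). Open path.

**Shape 5** — `<path>` rectangle, stroke `#ff00ff` → engrave (S266, F3343). Machine vertices: (80.696,157.851) → (171.103,157.851) → (171.103,117.903) → (80.696,117.903) → (80.696,157.851). Closed: final G1 returns to the first vertex.

**Shape 6** — `<path>` quadratic bezier, stroke `#ff00ff` → engrave (S266, F3343). Control points (SVG): P0=(130.389,101.408), P1=(131.581,141.165), P2=(159.176,173.267); sampled at t=k/3. Machine vertices: (130.389,136.795) → (134.117,111.141) → (143.713,87.188) → (159.176,64.936). Open path.

G21
G90
G00 X161.948 Y86.047
M3 S266
G01 X37.131 Y42.519 F3343
G01 X94.122 Y11.739
G01 X161.948 Y86.047
M5
G00 X57.723 Y149.635
M3 S266
G01 X149.794 Y149.635 F3343
G01 X149.794 Y141.669
G01 X57.723 Y141.669
G01 X57.723 Y149.635
M5
G00 X42.428 Y105.389
M3 S266
G01 X52.521 Y110.798 F3343
G01 X72.280 Y109.790
G01 X101.704 Y102.365
M5
G00 X53.036 Y119.571
M3 S266
G01 X48.480 Y153.036 F3343
G01 X41.136 Y171.907
G01 X31.006 Y176.182
M5
G00 X80.696 Y157.851
M3 S266
G01 X171.103 Y157.851 F3343
G01 X171.103 Y117.903
G01 X80.696 Y117.903
G01 X80.696 Y157.851
M5
G00 X130.389 Y136.795
M3 S266
G01 X134.117 Y111.141 F3343
G01 X143.713 Y87.188
G01 X159.176 Y64.936
M5
G00 X0.000 Y0.000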